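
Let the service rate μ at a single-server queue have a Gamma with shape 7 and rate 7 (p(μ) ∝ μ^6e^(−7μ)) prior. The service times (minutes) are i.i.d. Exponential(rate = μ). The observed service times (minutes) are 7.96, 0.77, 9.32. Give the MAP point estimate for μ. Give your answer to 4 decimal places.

μ̂_MAP = 0.3593

The Exponential(rate=μ) likelihood is ∝ μ^n e^(−μΣtᵢ). Here n = 3 and Σtᵢ = 7.96 + 0.77 + 9.32 = 18.05.
Posterior ∝ μ^6e^(−7μ) · μ^3e^(−18.05μ) = μ^9e^(−25.05μ), i.e. Gamma(10, 25.05).
Mode = (a−1)/b = 9/25.05 ≈ 0.3593.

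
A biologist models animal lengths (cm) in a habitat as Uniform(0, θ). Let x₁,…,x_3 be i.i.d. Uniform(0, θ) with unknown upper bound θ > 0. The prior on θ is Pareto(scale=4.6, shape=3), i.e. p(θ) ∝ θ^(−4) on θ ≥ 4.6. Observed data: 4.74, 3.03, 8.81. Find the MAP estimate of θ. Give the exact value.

The Uniform(0, θ) likelihood is θ^(−n) for θ ≥ max(xᵢ), zero otherwise. Here max(xᵢ) = 8.81.
Posterior ∝ θ^(−4) · θ^(−3) = θ^(−7) on θ ≥ max(4.6, 8.81) = 8.81.
This density is strictly decreasing in θ, so the posterior mode lies at the lower boundary of the support.

θ̂_MAP = 8.81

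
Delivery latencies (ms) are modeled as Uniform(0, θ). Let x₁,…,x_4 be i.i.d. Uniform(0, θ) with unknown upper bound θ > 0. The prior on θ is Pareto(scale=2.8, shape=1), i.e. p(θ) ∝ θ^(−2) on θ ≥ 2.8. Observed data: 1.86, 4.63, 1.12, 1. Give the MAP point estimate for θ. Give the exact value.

θ̂_MAP = 4.63

The Uniform(0, θ) likelihood is θ^(−n) for θ ≥ max(xᵢ), zero otherwise. Here max(xᵢ) = 4.63.
Posterior ∝ θ^(−2) · θ^(−4) = θ^(−6) on θ ≥ max(2.8, 4.63) = 4.63.
This density is strictly decreasing in θ, so the posterior mode lies at the lower boundary of the support.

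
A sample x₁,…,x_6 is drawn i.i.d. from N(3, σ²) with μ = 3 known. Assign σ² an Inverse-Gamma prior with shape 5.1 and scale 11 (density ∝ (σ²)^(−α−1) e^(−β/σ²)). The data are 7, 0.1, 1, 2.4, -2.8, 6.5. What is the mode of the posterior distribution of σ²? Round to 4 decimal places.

σ̂²_MAP = 5.3110

Sum of squared deviations about the known mean: SS = (7−3)² + (0.1−3)² + (1−3)² + (2.4−3)² + (-2.8−3)² + (6.5−3)² = 74.66.
The Normal likelihood contributes (σ²)^(−n/2) exp(−SS/(2σ²)), so the posterior is Inverse-Gamma(α + n/2, β + SS/2) = Inverse-Gamma(8.1, 48.33).
The mode of Inverse-Gamma(a, b) is b/(a+1) = 48.33/9.1 ≈ 5.3110.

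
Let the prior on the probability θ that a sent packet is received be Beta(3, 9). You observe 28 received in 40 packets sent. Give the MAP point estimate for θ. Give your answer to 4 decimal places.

Prior: Beta(3, 9).
Data: 28 successes in 40 trials. The binomial likelihood contributes θ^28(1−θ)^12, so the posterior is Beta(3+28, 9+12) = Beta(31, 21).
For Beta(a, b) with a, b > 1 the mode is (a−1)/(a+b−2) = 30/50 ≈ 0.6000.

θ̂_MAP = 0.6000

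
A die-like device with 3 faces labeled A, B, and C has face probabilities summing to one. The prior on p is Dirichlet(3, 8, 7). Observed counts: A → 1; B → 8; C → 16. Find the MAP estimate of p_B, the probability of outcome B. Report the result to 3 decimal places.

The posterior is Dirichlet(αᵢ + nᵢ) = Dirichlet(4, 16, 23).
For a Dirichlet(a₁,…,a_K) with all aᵢ > 1, the mode has j-th component (aⱼ − 1)/(Σaᵢ − K).
Here Σaᵢ = 43 and K = 3, so p_B = (16 − 1)/(43 − 3) = 15/40 ≈ 0.375.

MAP estimate of p_B = 0.375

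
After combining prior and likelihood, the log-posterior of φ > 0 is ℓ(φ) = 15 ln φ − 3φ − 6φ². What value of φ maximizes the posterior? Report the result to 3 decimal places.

φ̂_MAP = 1.000

ℓ'(φ) = 15/φ − 3 − 12φ. Setting this to zero and multiplying by φ: 12φ² + 3φ − 15 = 0.
φ = (−3 + √(3² + 4·12·15)) / (2·12) = (−3 + √729) / 24 = (−3 + 27)/24 = 1.
ℓ''(φ) = −15/φ² − 12 < 0, confirming a maximum.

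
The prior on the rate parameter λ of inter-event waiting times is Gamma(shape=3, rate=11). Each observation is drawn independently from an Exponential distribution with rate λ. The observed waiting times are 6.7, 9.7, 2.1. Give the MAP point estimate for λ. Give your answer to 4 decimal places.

The Exponential(rate=λ) likelihood is ∝ λ^n e^(−λΣtᵢ). Here n = 3 and Σtᵢ = 6.7 + 9.7 + 2.1 = 18.5.
Posterior ∝ λ^2e^(−11λ) · λ^3e^(−18.5λ) = λ^5e^(−29.5λ), i.e. Gamma(6, 29.5).
Mode = (a−1)/b = 5/29.5 ≈ 0.1695.

λ̂_MAP = 0.1695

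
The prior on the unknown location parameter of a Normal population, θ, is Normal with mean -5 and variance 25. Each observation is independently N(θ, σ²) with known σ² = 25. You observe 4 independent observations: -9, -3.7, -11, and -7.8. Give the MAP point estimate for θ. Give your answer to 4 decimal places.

θ̂_MAP = -7.3000

n = 4; x̄ = ((-9) + (-3.7) + (-11) + (-7.8))/4 = -31.5/4 = -7.875.
For a Normal prior and Normal likelihood with known variance, the posterior is Normal; its mode equals its mean, the precision-weighted average.
Prior precision 1/σ₀² = 1/25 = 0.04; data precision n/σ² = 4/25 = 0.16.
θ̂ = (0.04·(-5) + 0.16·(-7.875)) / (0.04 + 0.16) = (-1.46)/0.2 = -7.3000.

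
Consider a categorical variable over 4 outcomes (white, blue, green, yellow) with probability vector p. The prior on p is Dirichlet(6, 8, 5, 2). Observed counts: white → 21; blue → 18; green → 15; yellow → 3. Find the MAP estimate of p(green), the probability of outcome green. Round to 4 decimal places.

MAP estimate of p(green) = 0.2568

The posterior is Dirichlet(αᵢ + nᵢ) = Dirichlet(27, 26, 20, 5).
For a Dirichlet(a₁,…,a_K) with all aᵢ > 1, the mode has j-th component (aⱼ − 1)/(Σaᵢ − K).
Here Σaᵢ = 78 and K = 4, so p(green) = (20 − 1)/(78 − 4) = 19/74 ≈ 0.2568.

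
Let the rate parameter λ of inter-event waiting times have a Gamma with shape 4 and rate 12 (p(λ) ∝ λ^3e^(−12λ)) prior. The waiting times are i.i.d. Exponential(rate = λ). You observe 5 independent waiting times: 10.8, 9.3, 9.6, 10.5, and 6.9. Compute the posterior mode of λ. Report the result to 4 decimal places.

λ̂_MAP = 0.1354

The Exponential(rate=λ) likelihood is ∝ λ^n e^(−λΣtᵢ). Here n = 5 and Σtᵢ = 10.8 + 9.3 + 9.6 + 10.5 + 6.9 = 47.1.
Posterior ∝ λ^3e^(−12λ) · λ^5e^(−47.1λ) = λ^8e^(−59.1λ), i.e. Gamma(9, 59.1).
Mode = (a−1)/b = 8/59.1 ≈ 0.1354.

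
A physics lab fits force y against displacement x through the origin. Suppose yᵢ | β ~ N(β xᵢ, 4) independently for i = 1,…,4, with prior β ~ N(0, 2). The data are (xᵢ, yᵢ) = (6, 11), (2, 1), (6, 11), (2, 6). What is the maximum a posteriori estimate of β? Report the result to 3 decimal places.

log p(β | y) = −Σ(yᵢ − βxᵢ)²/(2·4) − β²/(2·2) + const.
Setting the derivative to zero: Σxᵢ(yᵢ − βxᵢ)/4 − β/2 = 0, so β = Σxᵢyᵢ / (Σxᵢ² + σ²/τ²).
Σxᵢyᵢ = 6·11 + 2·1 + 6·11 + 2·6 = 146; Σxᵢ² = 80; σ²/τ² = 2.
β̂_MAP = 146 / (80 + 2) = 146/82 ≈ 1.780.

β̂_MAP = 1.780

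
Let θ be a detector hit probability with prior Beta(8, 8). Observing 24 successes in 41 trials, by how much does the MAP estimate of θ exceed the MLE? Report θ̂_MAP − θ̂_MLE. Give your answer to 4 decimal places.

MAP − MLE = -0.0217

Posterior is Beta(32, 25); MAP = (32−1)/(57−2) = 31/55 ≈ 0.56364.
MLE ignores the prior: θ̂_MLE = k/n = 24/41 ≈ 0.58537.
Difference = 31/55 − 24/41 = -49/2255 ≈ -0.0217.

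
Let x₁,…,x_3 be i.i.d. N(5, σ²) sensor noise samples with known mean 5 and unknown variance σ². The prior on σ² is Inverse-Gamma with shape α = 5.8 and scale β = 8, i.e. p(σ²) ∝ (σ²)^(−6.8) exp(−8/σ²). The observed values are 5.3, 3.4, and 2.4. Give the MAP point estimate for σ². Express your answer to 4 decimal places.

σ̂²_MAP = 1.5307

Sum of squared deviations about the known mean: SS = (5.3−5)² + (3.4−5)² + (2.4−5)² = 9.41.
The Normal likelihood contributes (σ²)^(−n/2) exp(−SS/(2σ²)), so the posterior is Inverse-Gamma(α + n/2, β + SS/2) = Inverse-Gamma(7.3, 12.705).
The mode of Inverse-Gamma(a, b) is b/(a+1) = 12.705/8.3 ≈ 1.5307.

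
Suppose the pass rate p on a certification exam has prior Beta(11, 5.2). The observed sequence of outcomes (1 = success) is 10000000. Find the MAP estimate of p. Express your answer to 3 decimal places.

p̂_MAP = 0.495

Prior: Beta(11, 5.2).
Data: 1 success in 8 trials (from the sequence). The binomial likelihood contributes p(1−p)^7, so the posterior is Beta(11+1, 5.2+7) = Beta(12, 12.2).
For Beta(a, b) with a, b > 1 the mode is (a−1)/(a+b−2) = 11/22.2 ≈ 0.495.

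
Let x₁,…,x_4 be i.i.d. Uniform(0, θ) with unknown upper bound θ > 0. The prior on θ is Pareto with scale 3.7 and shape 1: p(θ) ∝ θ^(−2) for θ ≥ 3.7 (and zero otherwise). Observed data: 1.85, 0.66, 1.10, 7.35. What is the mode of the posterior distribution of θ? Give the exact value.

The Uniform(0, θ) likelihood is θ^(−n) for θ ≥ max(xᵢ), zero otherwise. Here max(xᵢ) = 7.35.
Posterior ∝ θ^(−2) · θ^(−4) = θ^(−6) on θ ≥ max(3.7, 7.35) = 7.35.
This density is strictly decreasing in θ, so the posterior mode lies at the lower boundary of the support.

θ̂_MAP = 7.35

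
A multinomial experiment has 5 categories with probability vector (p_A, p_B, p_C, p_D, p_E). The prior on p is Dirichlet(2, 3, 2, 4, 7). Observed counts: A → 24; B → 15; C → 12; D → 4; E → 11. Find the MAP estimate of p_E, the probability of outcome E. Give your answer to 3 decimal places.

MAP estimate of p_E = 0.215

The posterior is Dirichlet(αᵢ + nᵢ) = Dirichlet(26, 18, 14, 8, 18).
For a Dirichlet(a₁,…,a_K) with all aᵢ > 1, the mode has j-th component (aⱼ − 1)/(Σaᵢ − K).
Here Σaᵢ = 84 and K = 5, so p_E = (18 − 1)/(84 − 5) = 17/79 ≈ 0.215.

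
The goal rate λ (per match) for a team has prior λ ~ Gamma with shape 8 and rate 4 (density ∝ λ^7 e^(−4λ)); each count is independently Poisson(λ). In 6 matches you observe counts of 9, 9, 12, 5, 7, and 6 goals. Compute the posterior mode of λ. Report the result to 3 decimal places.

Σxᵢ = 9+9+12+5+7+6 = 48, with n = 6.
Posterior ∝ λ^7e^(−4λ) · λ^48e^(−6λ) = λ^55e^(−10λ), i.e. Gamma(shape=56, rate=10).
The mode of a Gamma(a, b) with a ≥ 1 (shape–rate) is (a−1)/b = 55/10 ≈ 5.500.

λ̂_MAP = 5.500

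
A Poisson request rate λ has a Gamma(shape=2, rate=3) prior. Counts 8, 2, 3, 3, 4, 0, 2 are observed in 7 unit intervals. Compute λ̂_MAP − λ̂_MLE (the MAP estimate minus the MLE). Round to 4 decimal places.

MAP − MLE = -0.8429

Σxᵢ = 22. Posterior is Gamma(24, 10); MAP = (24−1)/10 = 23/10 ≈ 2.30000.
MLE = x̄ = 22/7 ≈ 3.14286.
Difference = 23/10 − 22/7 = -59/70 ≈ -0.8429.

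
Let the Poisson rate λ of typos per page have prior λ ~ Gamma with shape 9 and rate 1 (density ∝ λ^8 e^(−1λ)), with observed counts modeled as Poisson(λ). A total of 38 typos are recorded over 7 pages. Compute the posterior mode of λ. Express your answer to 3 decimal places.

Σxᵢ = 38, n = 7.
Posterior ∝ λ^8e^(−1λ) · λ^38e^(−7λ) = λ^46e^(−8λ), i.e. Gamma(shape=47, rate=8).
The mode of a Gamma(a, b) with a ≥ 1 (shape–rate) is (a−1)/b = 46/8 ≈ 5.750.

λ̂_MAP = 5.750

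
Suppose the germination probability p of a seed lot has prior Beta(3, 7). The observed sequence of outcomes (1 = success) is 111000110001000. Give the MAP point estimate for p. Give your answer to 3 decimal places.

p̂_MAP = 0.348

Prior: Beta(3, 7).
Data: 6 successes in 15 trials (from the sequence). The binomial likelihood contributes p^6(1−p)^9, so the posterior is Beta(3+6, 7+9) = Beta(9, 16).
For Beta(a, b) with a, b > 1 the mode is (a−1)/(a+b−2) = 8/23 ≈ 0.348.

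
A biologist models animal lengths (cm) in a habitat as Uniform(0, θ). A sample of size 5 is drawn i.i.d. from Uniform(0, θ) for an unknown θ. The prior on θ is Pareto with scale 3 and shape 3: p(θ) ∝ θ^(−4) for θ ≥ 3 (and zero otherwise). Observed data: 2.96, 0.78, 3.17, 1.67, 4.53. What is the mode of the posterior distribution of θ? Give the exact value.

θ̂_MAP = 4.53

The Uniform(0, θ) likelihood is θ^(−n) for θ ≥ max(xᵢ), zero otherwise. Here max(xᵢ) = 4.53.
Posterior ∝ θ^(−4) · θ^(−5) = θ^(−9) on θ ≥ max(3, 4.53) = 4.53.
This density is strictly decreasing in θ, so the posterior mode lies at the lower boundary of the support.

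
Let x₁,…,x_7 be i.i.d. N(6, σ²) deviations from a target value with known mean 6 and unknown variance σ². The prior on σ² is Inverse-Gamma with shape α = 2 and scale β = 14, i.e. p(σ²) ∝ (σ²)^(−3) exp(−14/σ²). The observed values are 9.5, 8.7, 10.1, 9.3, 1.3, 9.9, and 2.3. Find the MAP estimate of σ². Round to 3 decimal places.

σ̂²_MAP = 9.710

Sum of squared deviations about the known mean: SS = (9.5−6)² + (8.7−6)² + (10.1−6)² + (9.3−6)² + (1.3−6)² + (9.9−6)² + (2.3−6)² = 98.23.
The Normal likelihood contributes (σ²)^(−n/2) exp(−SS/(2σ²)), so the posterior is Inverse-Gamma(α + n/2, β + SS/2) = Inverse-Gamma(5.5, 63.115).
The mode of Inverse-Gamma(a, b) is b/(a+1) = 63.115/6.5 ≈ 9.710.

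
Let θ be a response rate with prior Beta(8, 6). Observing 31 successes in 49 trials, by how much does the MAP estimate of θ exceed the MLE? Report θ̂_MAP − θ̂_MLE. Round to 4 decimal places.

MAP − MLE = -0.0097

Posterior is Beta(39, 24); MAP = (39−1)/(63−2) = 38/61 ≈ 0.62295.
MLE ignores the prior: θ̂_MLE = k/n = 31/49 ≈ 0.63265.
Difference = 38/61 − 31/49 = -29/2989 ≈ -0.0097.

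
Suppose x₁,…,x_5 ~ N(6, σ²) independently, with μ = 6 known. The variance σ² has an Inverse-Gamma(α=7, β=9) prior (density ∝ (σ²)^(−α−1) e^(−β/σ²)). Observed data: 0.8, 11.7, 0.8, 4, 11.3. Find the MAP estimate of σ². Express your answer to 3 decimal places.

Sum of squared deviations about the known mean: SS = (0.8−6)² + (11.7−6)² + (0.8−6)² + (4−6)² + (11.3−6)² = 118.66.
The Normal likelihood contributes (σ²)^(−n/2) exp(−SS/(2σ²)), so the posterior is Inverse-Gamma(α + n/2, β + SS/2) = Inverse-Gamma(9.5, 68.33).
The mode of Inverse-Gamma(a, b) is b/(a+1) = 68.33/10.5 ≈ 6.508.

σ̂²_MAP = 6.508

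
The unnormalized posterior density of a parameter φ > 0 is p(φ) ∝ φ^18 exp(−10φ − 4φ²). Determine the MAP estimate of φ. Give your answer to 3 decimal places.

ℓ'(φ) = 18/φ − 10 − 8φ. Setting this to zero and multiplying by φ: 8φ² + 10φ − 18 = 0.
φ = (−10 + √(10² + 4·8·18)) / (2·8) = (−10 + √676) / 16 = (−10 + 26)/16 = 1.
ℓ''(φ) = −18/φ² − 8 < 0, confirming a maximum.

φ̂_MAP = 1.000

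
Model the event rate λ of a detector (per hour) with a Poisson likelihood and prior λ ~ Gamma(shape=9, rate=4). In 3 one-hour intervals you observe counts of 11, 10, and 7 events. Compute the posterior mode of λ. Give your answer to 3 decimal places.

Σxᵢ = 11+10+7 = 28, with n = 3.
Posterior ∝ λ^8e^(−4λ) · λ^28e^(−3λ) = λ^36e^(−7λ), i.e. Gamma(shape=37, rate=7).
The mode of a Gamma(a, b) with a ≥ 1 (shape–rate) is (a−1)/b = 36/7 ≈ 5.143.

λ̂_MAP = 5.143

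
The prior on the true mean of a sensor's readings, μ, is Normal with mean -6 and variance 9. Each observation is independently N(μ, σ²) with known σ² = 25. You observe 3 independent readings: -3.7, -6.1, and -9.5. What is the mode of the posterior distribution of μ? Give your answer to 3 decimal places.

μ̂_MAP = -6.225

n = 3; x̄ = ((-3.7) + (-6.1) + (-9.5))/3 = -19.3/3 = -193/30 ≈ -6.4333.
For a Normal prior and Normal likelihood with known variance, the posterior is Normal; its mode equals its mean, the precision-weighted average.
Prior precision 1/σ₀² = 1/9; data precision n/σ² = 3/25 = 0.12.
μ̂ = ((1/9)·(-6) + 0.12·(-193/30)) / (1/9 + 0.12) = (-1079/750)/(52/225) = -6.225.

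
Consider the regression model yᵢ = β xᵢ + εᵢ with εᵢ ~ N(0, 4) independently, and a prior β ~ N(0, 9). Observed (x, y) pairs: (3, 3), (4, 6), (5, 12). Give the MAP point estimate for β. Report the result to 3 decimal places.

log p(β | y) = −Σ(yᵢ − βxᵢ)²/(2·4) − β²/(2·9) + const.
Setting the derivative to zero: Σxᵢ(yᵢ − βxᵢ)/4 − β/9 = 0, so β = Σxᵢyᵢ / (Σxᵢ² + σ²/τ²).
Σxᵢyᵢ = 3·3 + 4·6 + 5·12 = 93; Σxᵢ² = 50; σ²/τ² = 4/9.
β̂_MAP = 93 / (50 + 4/9) = 93/(454/9) = 837/454 ≈ 1.844.

β̂_MAP = 1.844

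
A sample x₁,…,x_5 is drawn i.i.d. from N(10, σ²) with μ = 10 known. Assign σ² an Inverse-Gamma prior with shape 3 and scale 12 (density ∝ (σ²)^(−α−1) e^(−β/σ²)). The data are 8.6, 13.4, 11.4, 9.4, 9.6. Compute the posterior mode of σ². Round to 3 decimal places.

σ̂²_MAP = 3.077

Sum of squared deviations about the known mean: SS = (8.6−10)² + (13.4−10)² + (11.4−10)² + (9.4−10)² + (9.6−10)² = 16.
The Normal likelihood contributes (σ²)^(−n/2) exp(−SS/(2σ²)), so the posterior is Inverse-Gamma(α + n/2, β + SS/2) = Inverse-Gamma(5.5, 20).
The mode of Inverse-Gamma(a, b) is b/(a+1) = 20/6.5 ≈ 3.077.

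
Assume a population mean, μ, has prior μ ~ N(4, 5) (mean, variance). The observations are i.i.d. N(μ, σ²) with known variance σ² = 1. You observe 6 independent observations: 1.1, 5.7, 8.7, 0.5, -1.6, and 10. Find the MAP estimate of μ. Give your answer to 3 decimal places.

n = 6; x̄ = (1.1 + 5.7 + 8.7 + 0.5 + (-1.6) + 10)/6 = 24.4/6 = 61/15 ≈ 4.0667.
For a Normal prior and Normal likelihood with known variance, the posterior is Normal; its mode equals its mean, the precision-weighted average.
Prior precision 1/σ₀² = 1/5 = 0.2; data precision n/σ² = 6/1 = 6.
μ̂ = (0.2·4 + 6·(61/15)) / (0.2 + 6) = 25.2/6.2 = 126/31 ≈ 4.065.

μ̂_MAP = 4.065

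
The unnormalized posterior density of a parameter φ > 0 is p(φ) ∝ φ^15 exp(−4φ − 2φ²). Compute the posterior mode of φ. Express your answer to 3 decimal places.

ℓ'(φ) = 15/φ − 4 − 4φ. Setting this to zero and multiplying by φ: 4φ² + 4φ − 15 = 0.
φ = (−4 + √(4² + 4·4·15)) / (2·4) = (−4 + √256) / 8 = (−4 + 16)/8 = 3/2.
ℓ''(φ) = −15/φ² − 4 < 0, confirming a maximum.

φ̂_MAP = 1.500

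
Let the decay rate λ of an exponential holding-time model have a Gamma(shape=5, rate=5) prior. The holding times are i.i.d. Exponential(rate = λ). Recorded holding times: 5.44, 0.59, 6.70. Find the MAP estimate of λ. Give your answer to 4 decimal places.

The Exponential(rate=λ) likelihood is ∝ λ^n e^(−λΣtᵢ). Here n = 3 and Σtᵢ = 5.44 + 0.59 + 6.70 = 12.73.
Posterior ∝ λ^4e^(−5λ) · λ^3e^(−12.73λ) = λ^7e^(−17.73λ), i.e. Gamma(8, 17.73).
Mode = (a−1)/b = 7/17.73 ≈ 0.3948.

λ̂_MAP = 0.3948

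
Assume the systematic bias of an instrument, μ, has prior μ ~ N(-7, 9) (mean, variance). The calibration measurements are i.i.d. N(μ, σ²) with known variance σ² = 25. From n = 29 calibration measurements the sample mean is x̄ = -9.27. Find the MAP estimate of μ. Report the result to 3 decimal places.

μ̂_MAP = -9.072

n = 29, x̄ = -9.27.
For a Normal prior and Normal likelihood with known variance, the posterior is Normal; its mode equals its mean, the precision-weighted average.
Prior precision 1/σ₀² = 1/9; data precision n/σ² = 29/25 = 1.16.
μ̂ = ((1/9)·(-7) + 1.16·(-9.27)) / (1/9 + 1.16) = (-259447/22500)/(286/225) = -259447/28600 ≈ -9.072.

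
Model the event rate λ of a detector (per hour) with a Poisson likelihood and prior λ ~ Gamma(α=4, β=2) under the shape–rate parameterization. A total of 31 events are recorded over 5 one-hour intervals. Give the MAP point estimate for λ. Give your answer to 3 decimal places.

Σxᵢ = 31, n = 5.
Posterior ∝ λ^3e^(−2λ) · λ^31e^(−5λ) = λ^34e^(−7λ), i.e. Gamma(shape=35, rate=7).
The mode of a Gamma(a, b) with a ≥ 1 (shape–rate) is (a−1)/b = 34/7 ≈ 4.857.

λ̂_MAP = 4.857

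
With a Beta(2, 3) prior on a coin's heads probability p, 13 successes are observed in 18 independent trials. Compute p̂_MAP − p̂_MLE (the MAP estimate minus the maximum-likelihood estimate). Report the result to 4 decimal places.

MAP − MLE = -0.0556

Posterior is Beta(15, 8); MAP = (15−1)/(23−2) = 14/21 ≈ 0.66667.
MLE ignores the prior: p̂_MLE = k/n = 13/18 ≈ 0.72222.
Difference = 14/21 − 13/18 = -1/18 ≈ -0.0556.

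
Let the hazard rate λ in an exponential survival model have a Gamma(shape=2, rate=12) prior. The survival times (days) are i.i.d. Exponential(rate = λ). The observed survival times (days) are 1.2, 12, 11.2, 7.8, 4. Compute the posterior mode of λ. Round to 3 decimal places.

The Exponential(rate=λ) likelihood is ∝ λ^n e^(−λΣtᵢ). Here n = 5 and Σtᵢ = 1.2 + 12 + 11.2 + 7.8 + 4 = 36.2.
Posterior ∝ λe^(−12λ) · λ^5e^(−36.2λ) = λ^6e^(−48.2λ), i.e. Gamma(7, 48.2).
Mode = (a−1)/b = 6/48.2 ≈ 0.124.

λ̂_MAP = 0.124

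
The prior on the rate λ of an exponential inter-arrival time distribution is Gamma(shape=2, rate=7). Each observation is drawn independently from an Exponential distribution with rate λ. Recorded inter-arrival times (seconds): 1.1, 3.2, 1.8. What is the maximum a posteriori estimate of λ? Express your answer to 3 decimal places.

The Exponential(rate=λ) likelihood is ∝ λ^n e^(−λΣtᵢ). Here n = 3 and Σtᵢ = 1.1 + 3.2 + 1.8 = 6.1.
Posterior ∝ λe^(−7λ) · λ^3e^(−6.1λ) = λ^4e^(−13.1λ), i.e. Gamma(5, 13.1).
Mode = (a−1)/b = 4/13.1 ≈ 0.305.

λ̂_MAP = 0.305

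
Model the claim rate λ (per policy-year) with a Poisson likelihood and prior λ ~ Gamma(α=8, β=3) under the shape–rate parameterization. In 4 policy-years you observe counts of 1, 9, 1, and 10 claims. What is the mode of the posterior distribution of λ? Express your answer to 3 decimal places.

λ̂_MAP = 4.000

Σxᵢ = 1+9+1+10 = 21, with n = 4.
Posterior ∝ λ^7e^(−3λ) · λ^21e^(−4λ) = λ^28e^(−7λ), i.e. Gamma(shape=29, rate=7).
The mode of a Gamma(a, b) with a ≥ 1 (shape–rate) is (a−1)/b = 28/7 ≈ 4.000.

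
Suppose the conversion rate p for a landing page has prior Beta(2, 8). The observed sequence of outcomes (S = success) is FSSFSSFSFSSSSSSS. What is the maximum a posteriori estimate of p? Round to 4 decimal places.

p̂_MAP = 0.5417

Prior: Beta(2, 8).
Data: 12 successes in 16 trials (from the sequence). The binomial likelihood contributes p^12(1−p)^4, so the posterior is Beta(2+12, 8+4) = Beta(14, 12).
For Beta(a, b) with a, b > 1 the mode is (a−1)/(a+b−2) = 13/24 ≈ 0.5417.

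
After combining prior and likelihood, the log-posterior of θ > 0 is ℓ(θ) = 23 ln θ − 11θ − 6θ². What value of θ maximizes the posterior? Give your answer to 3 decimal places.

ℓ'(θ) = 23/θ − 11 − 12θ. Setting this to zero and multiplying by θ: 12θ² + 11θ − 23 = 0.
θ = (−11 + √(11² + 4·12·23)) / (2·12) = (−11 + √1225) / 24 = (−11 + 35)/24 = 1.
ℓ''(θ) = −23/θ² − 12 < 0, confirming a maximum.

θ̂_MAP = 1.000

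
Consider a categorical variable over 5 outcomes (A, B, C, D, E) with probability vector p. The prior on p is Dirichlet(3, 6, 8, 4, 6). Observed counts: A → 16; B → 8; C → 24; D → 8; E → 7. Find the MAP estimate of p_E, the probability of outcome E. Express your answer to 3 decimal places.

MAP estimate of p_E = 0.141

The posterior is Dirichlet(αᵢ + nᵢ) = Dirichlet(19, 14, 32, 12, 13).
For a Dirichlet(a₁,…,a_K) with all aᵢ > 1, the mode has j-th component (aⱼ − 1)/(Σaᵢ − K).
Here Σaᵢ = 90 and K = 5, so p_E = (13 − 1)/(90 − 5) = 12/85 ≈ 0.141.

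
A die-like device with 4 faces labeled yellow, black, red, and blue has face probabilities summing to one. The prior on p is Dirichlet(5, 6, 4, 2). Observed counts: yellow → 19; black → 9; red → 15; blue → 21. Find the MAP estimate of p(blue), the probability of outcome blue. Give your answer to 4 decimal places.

MAP estimate of p(blue) = 0.2857

The posterior is Dirichlet(αᵢ + nᵢ) = Dirichlet(24, 15, 19, 23).
For a Dirichlet(a₁,…,a_K) with all aᵢ > 1, the mode has j-th component (aⱼ − 1)/(Σaᵢ − K).
Here Σaᵢ = 81 and K = 4, so p(blue) = (23 − 1)/(81 − 4) = 22/77 ≈ 0.2857.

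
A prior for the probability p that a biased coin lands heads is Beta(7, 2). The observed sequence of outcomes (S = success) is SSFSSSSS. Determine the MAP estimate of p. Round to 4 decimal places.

p̂_MAP = 0.8667

Prior: Beta(7, 2).
Data: 7 successes in 8 trials (from the sequence). The binomial likelihood contributes p^7(1−p)^1, so the posterior is Beta(7+7, 2+1) = Beta(14, 3).
For Beta(a, b) with a, b > 1 the mode is (a−1)/(a+b−2) = 13/15 ≈ 0.8667.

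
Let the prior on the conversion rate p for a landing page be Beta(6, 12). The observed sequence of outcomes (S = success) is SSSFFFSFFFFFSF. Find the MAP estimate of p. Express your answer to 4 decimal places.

p̂_MAP = 0.3333

Prior: Beta(6, 12).
Data: 5 successes in 14 trials (from the sequence). The binomial likelihood contributes p^5(1−p)^9, so the posterior is Beta(6+5, 12+9) = Beta(11, 21).
For Beta(a, b) with a, b > 1 the mode is (a−1)/(a+b−2) = 10/30 ≈ 0.3333.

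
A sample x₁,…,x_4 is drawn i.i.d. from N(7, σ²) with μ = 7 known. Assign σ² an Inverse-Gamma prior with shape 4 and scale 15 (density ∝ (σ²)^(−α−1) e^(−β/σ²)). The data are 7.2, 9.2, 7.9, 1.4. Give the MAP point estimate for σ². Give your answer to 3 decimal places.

Sum of squared deviations about the known mean: SS = (7.2−7)² + (9.2−7)² + (7.9−7)² + (1.4−7)² = 37.05.
The Normal likelihood contributes (σ²)^(−n/2) exp(−SS/(2σ²)), so the posterior is Inverse-Gamma(α + n/2, β + SS/2) = Inverse-Gamma(6, 33.525).
The mode of Inverse-Gamma(a, b) is b/(a+1) = 33.525/7 ≈ 4.789.

σ̂²_MAP = 4.789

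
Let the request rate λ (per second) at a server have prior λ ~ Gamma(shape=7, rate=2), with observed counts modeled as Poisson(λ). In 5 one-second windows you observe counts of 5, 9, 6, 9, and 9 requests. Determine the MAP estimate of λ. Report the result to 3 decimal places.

λ̂_MAP = 6.286

Σxᵢ = 5+9+6+9+9 = 38, with n = 5.
Posterior ∝ λ^6e^(−2λ) · λ^38e^(−5λ) = λ^44e^(−7λ), i.e. Gamma(shape=45, rate=7).
The mode of a Gamma(a, b) with a ≥ 1 (shape–rate) is (a−1)/b = 44/7 ≈ 6.286.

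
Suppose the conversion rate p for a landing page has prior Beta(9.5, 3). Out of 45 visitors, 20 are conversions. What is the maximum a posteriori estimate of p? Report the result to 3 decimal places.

Prior: Beta(9.5, 3).
Data: 20 successes in 45 trials. The binomial likelihood contributes p^20(1−p)^25, so the posterior is Beta(9.5+20, 3+25) = Beta(29.5, 28).
For Beta(a, b) with a, b > 1 the mode is (a−1)/(a+b−2) = 28.5/55.5 ≈ 0.514.

p̂_MAP = 0.514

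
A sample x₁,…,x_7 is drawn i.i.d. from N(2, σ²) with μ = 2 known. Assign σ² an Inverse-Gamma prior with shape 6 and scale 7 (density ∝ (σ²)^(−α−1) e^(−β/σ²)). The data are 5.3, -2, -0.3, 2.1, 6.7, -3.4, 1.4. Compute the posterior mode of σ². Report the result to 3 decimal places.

Sum of squared deviations about the known mean: SS = (5.3−2)² + (-2−2)² + (-0.3−2)² + (2.1−2)² + (6.7−2)² + (-3.4−2)² + (1.4−2)² = 83.8.
The Normal likelihood contributes (σ²)^(−n/2) exp(−SS/(2σ²)), so the posterior is Inverse-Gamma(α + n/2, β + SS/2) = Inverse-Gamma(9.5, 48.9).
The mode of Inverse-Gamma(a, b) is b/(a+1) = 48.9/10.5 ≈ 4.657.

σ̂²_MAP = 4.657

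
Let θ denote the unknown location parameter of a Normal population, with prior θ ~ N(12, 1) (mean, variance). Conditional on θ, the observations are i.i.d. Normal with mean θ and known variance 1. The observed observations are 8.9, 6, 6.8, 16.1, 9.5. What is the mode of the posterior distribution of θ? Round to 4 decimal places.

θ̂_MAP = 9.8833

n = 5; x̄ = (8.9 + 6 + 6.8 + 16.1 + 9.5)/5 = 47.3/5 = 9.46.
For a Normal prior and Normal likelihood with known variance, the posterior is Normal; its mode equals its mean, the precision-weighted average.
Prior precision 1/σ₀² = 1/1 = 1; data precision n/σ² = 5/1 = 5.
θ̂ = (1·12 + 5·9.46) / (1 + 5) = 59.3/6 = 593/60 ≈ 9.8833.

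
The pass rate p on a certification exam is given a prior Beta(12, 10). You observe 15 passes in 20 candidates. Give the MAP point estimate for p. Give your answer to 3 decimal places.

p̂_MAP = 0.650

Prior: Beta(12, 10).
Data: 15 successes in 20 trials. The binomial likelihood contributes p^15(1−p)^5, so the posterior is Beta(12+15, 10+5) = Beta(27, 15).
For Beta(a, b) with a, b > 1 the mode is (a−1)/(a+b−2) = 26/40 ≈ 0.650.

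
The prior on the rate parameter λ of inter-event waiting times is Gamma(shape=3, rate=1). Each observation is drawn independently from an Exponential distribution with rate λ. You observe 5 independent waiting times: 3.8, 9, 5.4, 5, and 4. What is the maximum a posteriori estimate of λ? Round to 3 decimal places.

λ̂_MAP = 0.248

The Exponential(rate=λ) likelihood is ∝ λ^n e^(−λΣtᵢ). Here n = 5 and Σtᵢ = 3.8 + 9 + 5.4 + 5 + 4 = 27.2.
Posterior ∝ λ^2e^(−1λ) · λ^5e^(−27.2λ) = λ^7e^(−28.2λ), i.e. Gamma(8, 28.2).
Mode = (a−1)/b = 7/28.2 ≈ 0.248.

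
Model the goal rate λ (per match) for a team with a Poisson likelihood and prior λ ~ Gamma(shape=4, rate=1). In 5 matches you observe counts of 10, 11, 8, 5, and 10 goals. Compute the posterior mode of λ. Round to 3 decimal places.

λ̂_MAP = 7.833

Σxᵢ = 10+11+8+5+10 = 44, with n = 5.
Posterior ∝ λ^3e^(−1λ) · λ^44e^(−5λ) = λ^47e^(−6λ), i.e. Gamma(shape=48, rate=6).
The mode of a Gamma(a, b) with a ≥ 1 (shape–rate) is (a−1)/b = 47/6 ≈ 7.833.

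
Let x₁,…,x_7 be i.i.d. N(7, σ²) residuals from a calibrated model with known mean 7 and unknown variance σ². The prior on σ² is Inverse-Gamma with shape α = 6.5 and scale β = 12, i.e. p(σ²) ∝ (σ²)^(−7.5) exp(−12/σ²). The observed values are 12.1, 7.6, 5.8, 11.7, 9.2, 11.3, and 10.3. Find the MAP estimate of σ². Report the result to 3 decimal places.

σ̂²_MAP = 4.915

Sum of squared deviations about the known mean: SS = (12.1−7)² + (7.6−7)² + (5.8−7)² + (11.7−7)² + (9.2−7)² + (11.3−7)² + (10.3−7)² = 84.12.
The Normal likelihood contributes (σ²)^(−n/2) exp(−SS/(2σ²)), so the posterior is Inverse-Gamma(α + n/2, β + SS/2) = Inverse-Gamma(10, 54.06).
The mode of Inverse-Gamma(a, b) is b/(a+1) = 54.06/11 ≈ 4.915.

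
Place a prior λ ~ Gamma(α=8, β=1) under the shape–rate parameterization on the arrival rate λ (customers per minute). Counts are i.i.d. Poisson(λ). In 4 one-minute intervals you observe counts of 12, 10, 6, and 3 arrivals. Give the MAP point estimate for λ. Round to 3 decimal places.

λ̂_MAP = 7.600

Σxᵢ = 12+10+6+3 = 31, with n = 4.
Posterior ∝ λ^7e^(−1λ) · λ^31e^(−4λ) = λ^38e^(−5λ), i.e. Gamma(shape=39, rate=5).
The mode of a Gamma(a, b) with a ≥ 1 (shape–rate) is (a−1)/b = 38/5 ≈ 7.600.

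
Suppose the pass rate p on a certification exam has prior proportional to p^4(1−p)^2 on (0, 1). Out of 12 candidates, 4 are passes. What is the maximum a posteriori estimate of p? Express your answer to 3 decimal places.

The prior density ∝ p^4(1−p)^2 is the kernel of Beta(5, 3).
Data: 4 successes in 12 trials. The binomial likelihood contributes p^4(1−p)^8, so the posterior is Beta(5+4, 3+8) = Beta(9, 11).
For Beta(a, b) with a, b > 1 the mode is (a−1)/(a+b−2) = 8/18 ≈ 0.444.

p̂_MAP = 0.444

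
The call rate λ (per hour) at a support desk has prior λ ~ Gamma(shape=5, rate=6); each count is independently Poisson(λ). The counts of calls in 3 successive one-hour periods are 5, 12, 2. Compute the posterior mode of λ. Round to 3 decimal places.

λ̂_MAP = 2.556

Σxᵢ = 5+12+2 = 19, with n = 3.
Posterior ∝ λ^4e^(−6λ) · λ^19e^(−3λ) = λ^23e^(−9λ), i.e. Gamma(shape=24, rate=9).
The mode of a Gamma(a, b) with a ≥ 1 (shape–rate) is (a−1)/b = 23/9 ≈ 2.556.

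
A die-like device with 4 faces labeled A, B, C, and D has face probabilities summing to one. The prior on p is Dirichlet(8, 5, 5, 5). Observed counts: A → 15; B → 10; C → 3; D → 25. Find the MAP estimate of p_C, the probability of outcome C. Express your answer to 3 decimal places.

MAP estimate of p_C = 0.097

The posterior is Dirichlet(αᵢ + nᵢ) = Dirichlet(23, 15, 8, 30).
For a Dirichlet(a₁,…,a_K) with all aᵢ > 1, the mode has j-th component (aⱼ − 1)/(Σaᵢ − K).
Here Σaᵢ = 76 and K = 4, so p_C = (8 − 1)/(76 − 4) = 7/72 ≈ 0.097.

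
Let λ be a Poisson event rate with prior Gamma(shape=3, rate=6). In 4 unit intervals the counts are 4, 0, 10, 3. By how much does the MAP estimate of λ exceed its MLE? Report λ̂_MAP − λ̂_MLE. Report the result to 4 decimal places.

MAP − MLE = -2.3500

Σxᵢ = 17. Posterior is Gamma(20, 10); MAP = (20−1)/10 = 19/10 ≈ 1.90000.
MLE = x̄ = 17/4 ≈ 4.25000.
Difference = 19/10 − 17/4 = -47/20 ≈ -2.3500.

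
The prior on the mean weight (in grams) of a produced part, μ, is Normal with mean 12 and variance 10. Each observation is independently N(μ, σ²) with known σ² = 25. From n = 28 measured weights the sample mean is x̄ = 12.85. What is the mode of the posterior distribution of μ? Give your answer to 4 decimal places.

μ̂_MAP = 12.7803

n = 28, x̄ = 12.85.
For a Normal prior and Normal likelihood with known variance, the posterior is Normal; its mode equals its mean, the precision-weighted average.
Prior precision 1/σ₀² = 1/10 = 0.1; data precision n/σ² = 28/25 = 1.12.
μ̂ = (0.1·12 + 1.12·12.85) / (0.1 + 1.12) = 15.592/1.22 = 3898/305 ≈ 12.7803.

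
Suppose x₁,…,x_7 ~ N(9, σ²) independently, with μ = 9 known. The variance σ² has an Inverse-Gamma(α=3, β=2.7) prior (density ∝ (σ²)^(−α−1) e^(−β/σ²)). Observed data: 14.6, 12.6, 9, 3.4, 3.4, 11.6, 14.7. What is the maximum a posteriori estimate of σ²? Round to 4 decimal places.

Sum of squared deviations about the known mean: SS = (14.6−9)² + (12.6−9)² + (9−9)² + (3.4−9)² + (3.4−9)² + (11.6−9)² + (14.7−9)² = 146.29.
The Normal likelihood contributes (σ²)^(−n/2) exp(−SS/(2σ²)), so the posterior is Inverse-Gamma(α + n/2, β + SS/2) = Inverse-Gamma(6.5, 75.845).
The mode of Inverse-Gamma(a, b) is b/(a+1) = 75.845/7.5 ≈ 10.1127.

σ̂²_MAP = 10.1127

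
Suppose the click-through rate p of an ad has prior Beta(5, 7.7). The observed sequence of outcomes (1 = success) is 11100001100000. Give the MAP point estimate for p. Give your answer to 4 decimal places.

Prior: Beta(5, 7.7).
Data: 5 successes in 14 trials (from the sequence). The binomial likelihood contributes p^5(1−p)^9, so the posterior is Beta(5+5, 7.7+9) = Beta(10, 16.7).
For Beta(a, b) with a, b > 1 the mode is (a−1)/(a+b−2) = 9/24.7 ≈ 0.3644.

p̂_MAP = 0.3644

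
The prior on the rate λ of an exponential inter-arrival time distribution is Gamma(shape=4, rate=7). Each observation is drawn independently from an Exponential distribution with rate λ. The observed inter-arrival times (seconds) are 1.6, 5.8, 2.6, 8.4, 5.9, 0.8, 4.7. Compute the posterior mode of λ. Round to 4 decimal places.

λ̂_MAP = 0.2717

The Exponential(rate=λ) likelihood is ∝ λ^n e^(−λΣtᵢ). Here n = 7 and Σtᵢ = 1.6 + 5.8 + 2.6 + 8.4 + 5.9 + 0.8 + 4.7 = 29.8.
Posterior ∝ λ^3e^(−7λ) · λ^7e^(−29.8λ) = λ^10e^(−36.8λ), i.e. Gamma(11, 36.8).
Mode = (a−1)/b = 10/36.8 ≈ 0.2717.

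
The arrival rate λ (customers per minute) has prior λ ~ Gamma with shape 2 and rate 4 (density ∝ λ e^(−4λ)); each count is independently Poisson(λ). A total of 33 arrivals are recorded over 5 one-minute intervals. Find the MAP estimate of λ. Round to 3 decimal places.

λ̂_MAP = 3.778

Σxᵢ = 33, n = 5.
Posterior ∝ λe^(−4λ) · λ^33e^(−5λ) = λ^34e^(−9λ), i.e. Gamma(shape=35, rate=9).
The mode of a Gamma(a, b) with a ≥ 1 (shape–rate) is (a−1)/b = 34/9 ≈ 3.778.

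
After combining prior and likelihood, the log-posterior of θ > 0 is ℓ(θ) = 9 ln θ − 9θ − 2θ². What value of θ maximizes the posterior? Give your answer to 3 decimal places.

θ̂_MAP = 0.750

ℓ'(θ) = 9/θ − 9 − 4θ. Setting this to zero and multiplying by θ: 4θ² + 9θ − 9 = 0.
θ = (−9 + √(9² + 4·4·9)) / (2·4) = (−9 + √225) / 8 = (−9 + 15)/8 = 3/4.
ℓ''(θ) = −9/θ² − 4 < 0, confirming a maximum.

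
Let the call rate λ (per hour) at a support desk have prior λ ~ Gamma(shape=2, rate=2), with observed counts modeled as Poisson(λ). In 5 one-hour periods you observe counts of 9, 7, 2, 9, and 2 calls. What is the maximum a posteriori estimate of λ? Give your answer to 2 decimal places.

Σxᵢ = 9+7+2+9+2 = 29, with n = 5.
Posterior ∝ λe^(−2λ) · λ^29e^(−5λ) = λ^30e^(−7λ), i.e. Gamma(shape=31, rate=7).
The mode of a Gamma(a, b) with a ≥ 1 (shape–rate) is (a−1)/b = 30/7 ≈ 4.29.

λ̂_MAP = 4.29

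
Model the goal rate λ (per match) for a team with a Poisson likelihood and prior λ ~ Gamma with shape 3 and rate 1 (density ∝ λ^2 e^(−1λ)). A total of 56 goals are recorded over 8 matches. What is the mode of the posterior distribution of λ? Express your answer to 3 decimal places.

Σxᵢ = 56, n = 8.
Posterior ∝ λ^2e^(−1λ) · λ^56e^(−8λ) = λ^58e^(−9λ), i.e. Gamma(shape=59, rate=9).
The mode of a Gamma(a, b) with a ≥ 1 (shape–rate) is (a−1)/b = 58/9 ≈ 6.444.

λ̂_MAP = 6.444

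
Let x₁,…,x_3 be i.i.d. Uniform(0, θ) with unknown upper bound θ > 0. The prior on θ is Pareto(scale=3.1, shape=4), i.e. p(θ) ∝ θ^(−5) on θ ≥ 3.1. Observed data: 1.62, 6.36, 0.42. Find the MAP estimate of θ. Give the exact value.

The Uniform(0, θ) likelihood is θ^(−n) for θ ≥ max(xᵢ), zero otherwise. Here max(xᵢ) = 6.36.
Posterior ∝ θ^(−5) · θ^(−3) = θ^(−8) on θ ≥ max(3.1, 6.36) = 6.36.
This density is strictly decreasing in θ, so the posterior mode lies at the lower boundary of the support.

θ̂_MAP = 6.36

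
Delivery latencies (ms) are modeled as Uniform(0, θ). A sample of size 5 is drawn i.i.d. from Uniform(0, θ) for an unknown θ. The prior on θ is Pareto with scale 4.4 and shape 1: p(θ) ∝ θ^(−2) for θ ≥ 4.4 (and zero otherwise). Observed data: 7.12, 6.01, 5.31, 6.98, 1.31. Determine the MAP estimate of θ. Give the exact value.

θ̂_MAP = 7.12

The Uniform(0, θ) likelihood is θ^(−n) for θ ≥ max(xᵢ), zero otherwise. Here max(xᵢ) = 7.12.
Posterior ∝ θ^(−2) · θ^(−5) = θ^(−7) on θ ≥ max(4.4, 7.12) = 7.12.
This density is strictly decreasing in θ, so the posterior mode lies at the lower boundary of the support.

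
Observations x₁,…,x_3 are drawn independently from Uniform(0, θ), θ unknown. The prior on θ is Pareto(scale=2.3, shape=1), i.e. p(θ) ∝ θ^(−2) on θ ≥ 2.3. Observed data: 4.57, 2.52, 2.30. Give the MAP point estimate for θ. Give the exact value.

The Uniform(0, θ) likelihood is θ^(−n) for θ ≥ max(xᵢ), zero otherwise. Here max(xᵢ) = 4.57.
Posterior ∝ θ^(−2) · θ^(−3) = θ^(−5) on θ ≥ max(2.3, 4.57) = 4.57.
This density is strictly decreasing in θ, so the posterior mode lies at the lower boundary of the support.

θ̂_MAP = 4.57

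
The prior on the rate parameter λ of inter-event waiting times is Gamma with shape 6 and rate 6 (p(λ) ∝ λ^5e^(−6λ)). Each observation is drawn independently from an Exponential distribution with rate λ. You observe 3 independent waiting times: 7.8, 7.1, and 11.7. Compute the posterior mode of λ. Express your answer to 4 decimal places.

λ̂_MAP = 0.2454

The Exponential(rate=λ) likelihood is ∝ λ^n e^(−λΣtᵢ). Here n = 3 and Σtᵢ = 7.8 + 7.1 + 11.7 = 26.6.
Posterior ∝ λ^5e^(−6λ) · λ^3e^(−26.6λ) = λ^8e^(−32.6λ), i.e. Gamma(9, 32.6).
Mode = (a−1)/b = 8/32.6 ≈ 0.2454.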